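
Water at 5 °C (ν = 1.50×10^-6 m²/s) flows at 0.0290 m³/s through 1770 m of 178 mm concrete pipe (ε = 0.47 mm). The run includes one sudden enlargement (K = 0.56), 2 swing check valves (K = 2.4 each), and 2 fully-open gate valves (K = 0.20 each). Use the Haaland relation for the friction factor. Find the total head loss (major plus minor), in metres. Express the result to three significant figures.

V = 4Q/(πD²) = 1.165 m/s; V²/2g = 0.06922 m
Re = 1.38×10^5, ε/D = 0.00264 → f = 0.02623 (Haaland)
Major: h_f = f(L/D)·V²/2g = 0.02623·9944·0.06922 = 18.06 m
Minor: ΣK = 5.76; h_m = ΣK·V²/2g = 0.3987 m
Total H_L = 18.06 + 0.3987 = 18.46 m

H_L ≈ 18.5 m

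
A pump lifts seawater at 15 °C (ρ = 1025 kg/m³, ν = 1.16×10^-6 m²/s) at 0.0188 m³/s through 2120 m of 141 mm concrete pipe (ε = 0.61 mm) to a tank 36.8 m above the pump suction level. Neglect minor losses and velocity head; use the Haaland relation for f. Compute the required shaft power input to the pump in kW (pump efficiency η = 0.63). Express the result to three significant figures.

P_shaft ≈ 21.0 kW

V = 4Q/(πD²) = 1.204 m/s; Re = 1.46×10^5; ε/D = 0.00433; f = 0.02978
h_f = f(L/D)V²/2g = 33.08 m
Total head H = z + h_f = 36.8 + 33.08 = 69.88 m
P_hyd = ρgQH = 1025·9.81·0.0188·69.88 = 13.21 kW
P_shaft = P_hyd/η = 13.21/0.63 = 20.97 kW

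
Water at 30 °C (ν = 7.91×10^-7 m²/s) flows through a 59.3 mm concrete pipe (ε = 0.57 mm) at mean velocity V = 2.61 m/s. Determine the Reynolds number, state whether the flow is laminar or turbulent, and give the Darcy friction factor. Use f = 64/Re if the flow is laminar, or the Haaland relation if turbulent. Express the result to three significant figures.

Re = VD/ν = 2.610·0.0593/7.91×10^-7 = 1.96×10^5
Re > 4000 → turbulent; ε/D = 0.00961
Haaland: f = 0.03777

Re ≈ 1.96×10^5; turbulent; f ≈ 0.0378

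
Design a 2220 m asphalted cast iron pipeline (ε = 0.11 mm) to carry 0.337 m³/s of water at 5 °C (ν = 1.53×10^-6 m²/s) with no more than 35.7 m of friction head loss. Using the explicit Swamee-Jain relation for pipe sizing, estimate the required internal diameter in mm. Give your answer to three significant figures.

D ≈ 398 mm

Swamee-Jain (Type III): D = 0.66·[ε^1.25·(LQ²/(gh_f))^4.75 + ν·Q^9.4·(L/(gh_f))^5.2]^0.04
LQ²/(gh_f) = 0.7199; L/(gh_f) = 6.339
Term 1 = ε^1.25·(…)^4.75 = 2.36×10^-6; Term 2 = ν·Q^9.4·(…)^5.2 = 8.22×10^-7
D = 0.66·(2.36×10^-6 + 8.22×10^-7)^0.04 = 0.3978 m = 398 mm
Check: V = 2.71 m/s, Re = 7.05×10^5, f = 0.01583, h_f = 33.1 m ≈ 35.7 m ✓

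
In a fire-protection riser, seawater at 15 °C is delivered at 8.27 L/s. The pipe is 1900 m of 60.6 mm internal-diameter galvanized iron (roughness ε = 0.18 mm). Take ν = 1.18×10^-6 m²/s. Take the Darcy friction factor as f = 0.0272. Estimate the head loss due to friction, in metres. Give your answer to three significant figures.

h_f ≈ 357 m

V = 4Q/(πD²) = 4·0.00827/(π·0.0606²) = 2.867 m/s
h_f = f(L/D)V²/(2g) = 0.02720·(1900/0.0606)·2.867²/(2·9.81) = 357.3 m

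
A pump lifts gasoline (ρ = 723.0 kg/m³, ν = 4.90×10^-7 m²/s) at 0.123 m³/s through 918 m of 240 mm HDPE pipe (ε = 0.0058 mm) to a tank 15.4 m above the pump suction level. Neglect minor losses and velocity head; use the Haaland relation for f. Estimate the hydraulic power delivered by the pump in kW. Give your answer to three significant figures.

V = 4Q/(πD²) = 2.719 m/s; Re = 1.33×10^6; ε/D = 2.42×10^-5; f = 0.01160
h_f = f(L/D)V²/2g = 16.71 m
Total head H = z + h_f = 15.4 + 16.71 = 32.11 m
P_hyd = ρgQH = 723.0·9.81·0.123·32.11 = 28.02 kW

P_hyd ≈ 28.0 kW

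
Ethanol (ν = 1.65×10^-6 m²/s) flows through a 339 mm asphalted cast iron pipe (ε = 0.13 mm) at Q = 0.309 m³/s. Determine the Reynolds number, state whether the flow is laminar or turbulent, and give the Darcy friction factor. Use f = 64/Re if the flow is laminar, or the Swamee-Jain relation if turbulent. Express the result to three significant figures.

Re ≈ 7.03×10^5; turbulent; f ≈ 0.0167

V = 4Q/(πD²) = 3.423 m/s
Re = VD/ν = 3.423·0.339/1.65×10^-6 = 7.03×10^5
Re > 4000 → turbulent; ε/D = 3.83×10^-4
Swamee-Jain: f = 0.01670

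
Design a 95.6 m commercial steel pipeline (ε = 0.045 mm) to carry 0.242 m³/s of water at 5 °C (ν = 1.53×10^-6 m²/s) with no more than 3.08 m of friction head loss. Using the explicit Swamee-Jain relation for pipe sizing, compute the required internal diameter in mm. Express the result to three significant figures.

Swamee-Jain (Type III): D = 0.66·[ε^1.25·(LQ²/(gh_f))^4.75 + ν·Q^9.4·(L/(gh_f))^5.2]^0.04
LQ²/(gh_f) = 0.1853; L/(gh_f) = 3.164
Term 1 = ε^1.25·(…)^4.75 = 1.23×10^-9; Term 2 = ν·Q^9.4·(…)^5.2 = 9.86×10^-10
D = 0.66·(1.23×10^-9 + 9.86×10^-10)^0.04 = 0.2974 m = 297 mm
Check: V = 3.48 m/s, Re = 6.77×10^5, f = 0.01462, h_f = 2.91 m ≈ 3.08 m ✓

D ≈ 297 mm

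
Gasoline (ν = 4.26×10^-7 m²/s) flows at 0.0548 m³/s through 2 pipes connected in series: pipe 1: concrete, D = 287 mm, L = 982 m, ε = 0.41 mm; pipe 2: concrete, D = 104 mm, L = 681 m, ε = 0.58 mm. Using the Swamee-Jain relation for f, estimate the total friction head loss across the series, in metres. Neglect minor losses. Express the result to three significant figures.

Pipe 1: V = 0.8471 m/s, Re = 5.71×10^5, ε/D = 0.00143, f = 0.02198, h_1 = f(L/D)V²/2g = 2.750 m
Pipe 2: V = 6.451 m/s, Re = 1.57×10^6, ε/D = 0.00558, f = 0.03149, h_2 = f(L/D)V²/2g = 437.4 m
Series → Q common, losses add: H = Σh = 440.2 m

H ≈ 440 m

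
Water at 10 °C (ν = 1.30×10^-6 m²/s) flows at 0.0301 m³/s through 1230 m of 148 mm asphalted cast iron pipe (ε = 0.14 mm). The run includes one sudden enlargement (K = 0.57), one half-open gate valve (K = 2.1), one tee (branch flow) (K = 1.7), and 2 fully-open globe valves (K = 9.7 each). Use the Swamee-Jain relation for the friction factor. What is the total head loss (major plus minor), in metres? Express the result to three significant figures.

V = 4Q/(πD²) = 1.750 m/s; V²/2g = 0.1560 m
Re = 1.99×10^5, ε/D = 9.46×10^-4 → f = 0.02098 (Swamee-Jain)
Major: h_f = f(L/D)·V²/2g = 0.02098·8311·0.1560 = 27.21 m
Minor: ΣK = 23.8; h_m = ΣK·V²/2g = 3.709 m
Total H_L = 27.21 + 3.709 = 30.92 m

H_L ≈ 30.9 m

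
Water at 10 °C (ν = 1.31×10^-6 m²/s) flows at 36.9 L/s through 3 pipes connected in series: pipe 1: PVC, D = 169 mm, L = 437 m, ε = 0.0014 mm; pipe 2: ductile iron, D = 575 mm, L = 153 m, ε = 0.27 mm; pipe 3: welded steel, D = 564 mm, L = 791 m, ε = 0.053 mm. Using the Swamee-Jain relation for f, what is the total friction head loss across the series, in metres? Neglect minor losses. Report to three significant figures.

H ≈ 5.54 m

Pipe 1: V = 1.645 m/s, Re = 2.12×10^5, ε/D = 8.28×10^-6, f = 0.01543, h_1 = f(L/D)V²/2g = 5.504 m
Pipe 2: V = 0.1421 m/s, Re = 6.24×10^4, ε/D = 4.70×10^-4, f = 0.02171, h_2 = f(L/D)V²/2g = 0.005947 m
Pipe 3: V = 0.1477 m/s, Re = 6.36×10^4, ε/D = 9.40×10^-5, f = 0.02011, h_3 = f(L/D)V²/2g = 0.03137 m
Series → Q common, losses add: H = Σh = 5.541 m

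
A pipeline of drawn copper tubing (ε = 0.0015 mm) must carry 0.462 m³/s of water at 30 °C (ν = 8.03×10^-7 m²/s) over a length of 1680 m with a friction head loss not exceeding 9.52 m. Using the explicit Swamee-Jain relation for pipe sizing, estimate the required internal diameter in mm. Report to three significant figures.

Swamee-Jain (Type III): D = 0.66·[ε^1.25·(LQ²/(gh_f))^4.75 + ν·Q^9.4·(L/(gh_f))^5.2]^0.04
LQ²/(gh_f) = 3.840; L/(gh_f) = 17.99
Term 1 = ε^1.25·(…)^4.75 = 3.13×10^-5; Term 2 = ν·Q^9.4·(…)^5.2 = 0.00190
D = 0.66·(3.13×10^-5 + 0.00190)^0.04 = 0.5140 m = 514 mm
Check: V = 2.23 m/s, Re = 1.43×10^6, f = 0.01104, h_f = 9.11 m ≈ 9.52 m ✓

D ≈ 514 mm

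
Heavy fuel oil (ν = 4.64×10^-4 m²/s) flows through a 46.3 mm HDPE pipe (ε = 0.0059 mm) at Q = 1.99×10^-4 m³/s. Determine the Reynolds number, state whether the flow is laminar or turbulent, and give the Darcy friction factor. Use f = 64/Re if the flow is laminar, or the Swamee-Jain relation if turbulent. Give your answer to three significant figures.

Re ≈ 11.8; laminar; f = 64/Re ≈ 5.43

V = 4Q/(πD²) = 0.1182 m/s
Re = VD/ν = 0.1182·0.0463/4.64×10^-4 = 11.8
Re < 2300 → laminar → f = 64/Re = 5.426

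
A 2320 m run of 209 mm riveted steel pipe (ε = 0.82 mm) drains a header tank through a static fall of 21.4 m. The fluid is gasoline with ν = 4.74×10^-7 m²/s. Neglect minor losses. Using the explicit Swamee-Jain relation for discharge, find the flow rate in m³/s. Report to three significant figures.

Q ≈ 0.0395 m³/s

Swamee-Jain (Type II): Q = -0.965·√(gD⁵h_f/L)·ln[ε/(3.7D) + √(3.17ν²L/(gD³h_f))]
√(gD⁵h_f/L) = √(9.81·0.209⁵·21.4/2320) = 0.006007
ε/(3.7D) = 0.00106; √(3.17ν²L/(gD³h_f)) = 2.94×10^-5
Q = -0.965·0.006007·ln(0.001090) = 0.03954 m³/s
Check: V = 1.15 m/s, Re = 5.08×10^5, f = 0.02858, h_f = 21.5 m ≈ 21.4 m ✓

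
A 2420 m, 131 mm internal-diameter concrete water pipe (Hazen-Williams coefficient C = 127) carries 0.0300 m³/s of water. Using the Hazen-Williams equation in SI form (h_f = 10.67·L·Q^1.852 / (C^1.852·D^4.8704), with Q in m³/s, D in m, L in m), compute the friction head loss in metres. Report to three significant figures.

h_f ≈ 98.8 m

h_f = 10.67·2420·0.0300^1.852 / (127^1.852·0.131^4.8704) = 98.77 m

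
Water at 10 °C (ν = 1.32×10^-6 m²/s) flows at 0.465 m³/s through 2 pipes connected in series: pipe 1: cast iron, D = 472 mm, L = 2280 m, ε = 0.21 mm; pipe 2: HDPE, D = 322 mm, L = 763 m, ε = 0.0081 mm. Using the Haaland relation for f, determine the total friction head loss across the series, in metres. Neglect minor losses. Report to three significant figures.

Pipe 1: V = 2.658 m/s, Re = 9.50×10^5, ε/D = 4.45×10^-4, f = 0.01681, h_1 = f(L/D)V²/2g = 29.22 m
Pipe 2: V = 5.710 m/s, Re = 1.39×10^6, ε/D = 2.52×10^-5, f = 0.01156, h_2 = f(L/D)V²/2g = 45.51 m
Series → Q common, losses add: H = Σh = 74.73 m

H ≈ 74.7 m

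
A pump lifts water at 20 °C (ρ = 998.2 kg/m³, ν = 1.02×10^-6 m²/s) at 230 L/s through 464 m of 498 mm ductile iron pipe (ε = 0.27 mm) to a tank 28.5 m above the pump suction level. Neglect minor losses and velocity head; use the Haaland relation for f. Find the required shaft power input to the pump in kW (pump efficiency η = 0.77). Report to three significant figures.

P_shaft ≈ 86.8 kW

V = 4Q/(πD²) = 1.181 m/s; Re = 5.77×10^5; ε/D = 5.42×10^-4; f = 0.01774
h_f = f(L/D)V²/2g = 1.175 m
Total head H = z + h_f = 28.5 + 1.175 = 29.67 m
P_hyd = ρgQH = 998.2·9.81·0.230·29.67 = 66.83 kW
P_shaft = P_hyd/η = 66.83/0.77 = 86.80 kW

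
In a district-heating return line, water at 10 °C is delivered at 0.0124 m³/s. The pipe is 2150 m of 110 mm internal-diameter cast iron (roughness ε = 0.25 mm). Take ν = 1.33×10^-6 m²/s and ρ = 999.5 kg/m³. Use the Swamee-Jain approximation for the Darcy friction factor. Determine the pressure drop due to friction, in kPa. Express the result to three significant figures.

V = 4Q/(πD²) = 4·0.0124/(π·0.110²) = 1.305 m/s
Re = VD/ν = 1.305·0.110/1.33×10^-6 = 1.08×10^5 → turbulent
ε/D = 0.25/110 = 0.00227
Swamee-Jain: f = 0.02592
h_f = f(L/D)V²/(2g) = 0.02592·(2150/0.110)·1.305²/(2·9.81) = 43.96 m
Δp = ρg·h_f = 999.5·9.81·43.96 = 431.0 kPa

Δp ≈ 431 kPa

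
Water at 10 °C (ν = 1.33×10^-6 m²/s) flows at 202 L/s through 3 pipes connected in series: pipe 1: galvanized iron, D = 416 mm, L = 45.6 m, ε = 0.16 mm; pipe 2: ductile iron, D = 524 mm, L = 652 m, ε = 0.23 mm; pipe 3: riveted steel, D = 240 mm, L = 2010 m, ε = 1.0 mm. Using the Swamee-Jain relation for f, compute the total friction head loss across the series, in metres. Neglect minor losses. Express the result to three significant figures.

H ≈ 248 m

Pipe 1: V = 1.486 m/s, Re = 4.65×10^5, ε/D = 3.85×10^-4, f = 0.01708, h_1 = f(L/D)V²/2g = 0.2108 m
Pipe 2: V = 0.9367 m/s, Re = 3.69×10^5, ε/D = 4.39×10^-4, f = 0.01770, h_2 = f(L/D)V²/2g = 0.9851 m
Pipe 3: V = 4.465 m/s, Re = 8.06×10^5, ε/D = 0.00417, f = 0.02897, h_3 = f(L/D)V²/2g = 246.5 m
Series → Q common, losses add: H = Σh = 247.7 m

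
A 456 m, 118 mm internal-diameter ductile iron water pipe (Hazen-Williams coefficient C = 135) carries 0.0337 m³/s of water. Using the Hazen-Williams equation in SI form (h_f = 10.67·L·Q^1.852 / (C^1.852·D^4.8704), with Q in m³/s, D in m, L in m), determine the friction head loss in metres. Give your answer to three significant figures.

h_f = 10.67·456·0.0337^1.852 / (135^1.852·0.118^4.8704) = 34.29 m

h_f ≈ 34.3 m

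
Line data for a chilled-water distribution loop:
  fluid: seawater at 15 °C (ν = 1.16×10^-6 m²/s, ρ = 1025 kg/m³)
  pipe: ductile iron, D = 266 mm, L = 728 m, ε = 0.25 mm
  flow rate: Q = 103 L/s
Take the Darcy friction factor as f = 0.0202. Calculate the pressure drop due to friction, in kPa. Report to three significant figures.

V = 4Q/(πD²) = 4·0.103/(π·0.266²) = 1.853 m/s
h_f = f(L/D)V²/(2g) = 0.02020·(728/0.266)·1.853²/(2·9.81) = 9.680 m
Δp = ρg·h_f = 1025·9.81·9.680 = 97.33 kPa

Δp ≈ 97.3 kPa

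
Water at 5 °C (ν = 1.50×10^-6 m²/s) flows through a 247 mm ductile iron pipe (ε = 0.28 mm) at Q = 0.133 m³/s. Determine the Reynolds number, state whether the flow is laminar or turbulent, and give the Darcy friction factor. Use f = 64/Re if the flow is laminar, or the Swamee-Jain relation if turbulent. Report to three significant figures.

Re ≈ 4.57×10^5; turbulent; f ≈ 0.0210

V = 4Q/(πD²) = 2.776 m/s
Re = VD/ν = 2.776·0.247/1.50×10^-6 = 4.57×10^5
Re > 4000 → turbulent; ε/D = 0.00113
Swamee-Jain: f = 0.02097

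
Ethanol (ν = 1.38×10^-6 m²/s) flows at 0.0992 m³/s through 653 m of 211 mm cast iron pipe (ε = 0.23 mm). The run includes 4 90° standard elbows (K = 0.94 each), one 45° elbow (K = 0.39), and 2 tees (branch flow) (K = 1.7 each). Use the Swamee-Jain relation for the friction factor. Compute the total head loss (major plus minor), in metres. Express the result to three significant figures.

V = 4Q/(πD²) = 2.837 m/s; V²/2g = 0.4102 m
Re = 4.34×10^5, ε/D = 0.00109 → f = 0.02083 (Swamee-Jain)
Major: h_f = f(L/D)·V²/2g = 0.02083·3095·0.4102 = 26.44 m
Minor: ΣK = 7.55; h_m = ΣK·V²/2g = 3.097 m
Total H_L = 26.44 + 3.097 = 29.54 m

H_L ≈ 29.5 m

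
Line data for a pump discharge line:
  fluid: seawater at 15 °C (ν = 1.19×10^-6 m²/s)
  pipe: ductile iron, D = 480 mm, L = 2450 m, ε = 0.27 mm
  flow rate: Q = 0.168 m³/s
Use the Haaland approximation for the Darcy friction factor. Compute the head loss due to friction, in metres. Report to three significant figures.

h_f ≈ 4.08 m

V = 4Q/(πD²) = 4·0.168/(π·0.480²) = 0.9284 m/s
Re = VD/ν = 0.9284·0.480/1.19×10^-6 = 3.74×10^5 → turbulent
ε/D = 0.27/480 = 5.63×10^-4
Haaland: f = 0.01820
h_f = f(L/D)V²/(2g) = 0.01820·(2450/0.480)·0.9284²/(2·9.81) = 4.081 m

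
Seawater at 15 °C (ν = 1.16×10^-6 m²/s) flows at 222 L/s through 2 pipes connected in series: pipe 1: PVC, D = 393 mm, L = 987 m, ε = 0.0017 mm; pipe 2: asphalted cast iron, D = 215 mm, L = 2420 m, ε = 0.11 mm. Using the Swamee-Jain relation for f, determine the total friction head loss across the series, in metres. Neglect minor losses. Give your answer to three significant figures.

Pipe 1: V = 1.830 m/s, Re = 6.20×10^5, ε/D = 4.33×10^-6, f = 0.01268, h_1 = f(L/D)V²/2g = 5.437 m
Pipe 2: V = 6.115 m/s, Re = 1.13×10^6, ε/D = 5.12×10^-4, f = 0.01732, h_2 = f(L/D)V²/2g = 371.5 m
Series → Q common, losses add: H = Σh = 376.9 m

H ≈ 377 m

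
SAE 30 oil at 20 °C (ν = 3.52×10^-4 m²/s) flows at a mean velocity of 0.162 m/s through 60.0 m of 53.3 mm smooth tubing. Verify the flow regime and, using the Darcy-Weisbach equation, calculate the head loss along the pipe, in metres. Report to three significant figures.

Re = VD/ν = 0.162·0.05330/3.52×10^-4 = 24.5 → laminar (Re < 2300)
f = 64/Re = 2.609
h_f = f(L/D)V²/(2g) = 2.609·(60.0/0.05330)·0.162²/(2·9.81) = 3.929 m

h_f ≈ 3.93 m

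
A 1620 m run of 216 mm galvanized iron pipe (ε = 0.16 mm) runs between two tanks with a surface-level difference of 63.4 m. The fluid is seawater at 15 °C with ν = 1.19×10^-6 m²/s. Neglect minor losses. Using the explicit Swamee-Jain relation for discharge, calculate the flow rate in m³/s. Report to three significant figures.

Q ≈ 0.108 m³/s

Swamee-Jain (Type II): Q = -0.965·√(gD⁵h_f/L)·ln[ε/(3.7D) + √(3.17ν²L/(gD³h_f))]
√(gD⁵h_f/L) = √(9.81·0.216⁵·63.4/1620) = 0.01344
ε/(3.7D) = 2.00×10^-4; √(3.17ν²L/(gD³h_f)) = 3.41×10^-5
Q = -0.965·0.01344·ln(2.343×10^-4) = 0.1084 m³/s
Check: V = 2.96 m/s, Re = 5.37×10^5, f = 0.01908, h_f = 63.8 m ≈ 63.4 m ✓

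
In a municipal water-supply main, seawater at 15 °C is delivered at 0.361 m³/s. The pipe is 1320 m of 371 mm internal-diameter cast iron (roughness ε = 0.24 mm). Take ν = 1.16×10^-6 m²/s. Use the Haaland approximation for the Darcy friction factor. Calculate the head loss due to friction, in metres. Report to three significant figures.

h_f ≈ 36.6 m

V = 4Q/(πD²) = 4·0.361/(π·0.371²) = 3.339 m/s
Re = VD/ν = 3.339·0.371/1.16×10^-6 = 1.07×10^6 → turbulent
ε/D = 0.24/371 = 6.47×10^-4
Haaland: f = 0.01809
h_f = f(L/D)V²/(2g) = 0.01809·(1320/0.371)·3.339²/(2·9.81) = 36.58 m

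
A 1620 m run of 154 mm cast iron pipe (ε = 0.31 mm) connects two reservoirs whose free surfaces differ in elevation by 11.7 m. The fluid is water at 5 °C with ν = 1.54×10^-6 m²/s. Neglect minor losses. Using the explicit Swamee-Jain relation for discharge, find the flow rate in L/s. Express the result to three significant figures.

Q ≈ 17.3 L/s

Swamee-Jain (Type II): Q = -0.965·√(gD⁵h_f/L)·ln[ε/(3.7D) + √(3.17ν²L/(gD³h_f))]
√(gD⁵h_f/L) = √(9.81·0.154⁵·11.7/1620) = 0.002477
ε/(3.7D) = 5.44×10^-4; √(3.17ν²L/(gD³h_f)) = 1.70×10^-4
Q = -0.965·0.002477·ln(7.145×10^-4) = 0.01732 m³/s
Check: V = 0.930 m/s, Re = 9.30×10^4, f = 0.02549, h_f = 11.8 m ≈ 11.7 m ✓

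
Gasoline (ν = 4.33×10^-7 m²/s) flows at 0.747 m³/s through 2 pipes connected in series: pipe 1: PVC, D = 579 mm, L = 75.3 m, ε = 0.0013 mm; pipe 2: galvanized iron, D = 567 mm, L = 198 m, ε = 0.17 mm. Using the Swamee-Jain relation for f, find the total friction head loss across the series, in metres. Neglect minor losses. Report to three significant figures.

H ≈ 2.87 m

Pipe 1: V = 2.837 m/s, Re = 3.79×10^6, ε/D = 2.25×10^-6, f = 0.009516, h_1 = f(L/D)V²/2g = 0.5077 m
Pipe 2: V = 2.958 m/s, Re = 3.87×10^6, ε/D = 3.00×10^-4, f = 0.01519, h_2 = f(L/D)V²/2g = 2.367 m
Series → Q common, losses add: H = Σh = 2.874 m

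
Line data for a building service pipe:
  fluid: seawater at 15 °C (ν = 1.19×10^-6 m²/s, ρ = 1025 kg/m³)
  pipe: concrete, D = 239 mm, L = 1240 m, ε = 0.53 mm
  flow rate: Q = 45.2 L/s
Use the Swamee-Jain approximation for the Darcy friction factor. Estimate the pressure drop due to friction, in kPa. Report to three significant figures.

V = 4Q/(πD²) = 4·0.0452/(π·0.239²) = 1.008 m/s
Re = VD/ν = 1.008·0.239/1.19×10^-6 = 2.02×10^5 → turbulent
ε/D = 0.53/239 = 0.00222
Swamee-Jain: f = 0.02507
h_f = f(L/D)V²/(2g) = 0.02507·(1240/0.239)·1.008²/(2·9.81) = 6.730 m
Δp = ρg·h_f = 1025·9.81·6.730 = 67.68 kPa

Δp ≈ 67.7 kPa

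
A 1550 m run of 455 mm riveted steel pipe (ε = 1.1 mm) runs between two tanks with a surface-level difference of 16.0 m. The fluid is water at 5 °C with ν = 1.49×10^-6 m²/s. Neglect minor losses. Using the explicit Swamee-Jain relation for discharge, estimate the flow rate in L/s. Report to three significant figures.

Q ≈ 313 L/s

Swamee-Jain (Type II): Q = -0.965·√(gD⁵h_f/L)·ln[ε/(3.7D) + √(3.17ν²L/(gD³h_f))]
√(gD⁵h_f/L) = √(9.81·0.455⁵·16.0/1550) = 0.04444
ε/(3.7D) = 6.53×10^-4; √(3.17ν²L/(gD³h_f)) = 2.72×10^-5
Q = -0.965·0.04444·ln(6.806×10^-4) = 0.3127 m³/s
Check: V = 1.92 m/s, Re = 5.87×10^5, f = 0.02502, h_f = 16.1 m ≈ 16.0 m ✓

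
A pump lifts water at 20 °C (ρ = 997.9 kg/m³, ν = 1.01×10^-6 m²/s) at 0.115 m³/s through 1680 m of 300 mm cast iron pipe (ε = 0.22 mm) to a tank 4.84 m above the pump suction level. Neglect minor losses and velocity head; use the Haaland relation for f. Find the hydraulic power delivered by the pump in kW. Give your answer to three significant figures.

P_hyd ≈ 21.6 kW

V = 4Q/(πD²) = 1.627 m/s; Re = 4.83×10^5; ε/D = 7.33×10^-4; f = 0.01894
h_f = f(L/D)V²/2g = 14.31 m
Total head H = z + h_f = 4.84 + 14.31 = 19.15 m
P_hyd = ρgQH = 997.9·9.81·0.115·19.15 = 21.56 kW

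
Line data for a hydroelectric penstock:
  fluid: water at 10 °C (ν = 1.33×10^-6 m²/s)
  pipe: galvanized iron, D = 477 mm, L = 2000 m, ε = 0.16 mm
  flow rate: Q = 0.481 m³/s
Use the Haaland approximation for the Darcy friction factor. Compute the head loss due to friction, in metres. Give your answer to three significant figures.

V = 4Q/(πD²) = 4·0.481/(π·0.477²) = 2.692 m/s
Re = VD/ν = 2.692·0.477/1.33×10^-6 = 9.65×10^5 → turbulent
ε/D = 0.16/477 = 3.35×10^-4
Haaland: f = 0.01593
h_f = f(L/D)V²/(2g) = 0.01593·(2000/0.477)·2.692²/(2·9.81) = 24.67 m

h_f ≈ 24.7 m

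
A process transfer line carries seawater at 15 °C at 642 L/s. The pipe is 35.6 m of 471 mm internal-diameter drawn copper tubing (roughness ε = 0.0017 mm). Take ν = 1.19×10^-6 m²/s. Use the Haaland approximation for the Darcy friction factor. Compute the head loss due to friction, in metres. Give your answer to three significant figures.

V = 4Q/(πD²) = 4·0.642/(π·0.471²) = 3.685 m/s
Re = VD/ν = 3.685·0.471/1.19×10^-6 = 1.46×10^6 → turbulent
ε/D = 0.0017/471 = 3.61×10^-6
Haaland: f = 0.01096
h_f = f(L/D)V²/(2g) = 0.01096·(35.6/0.471)·3.685²/(2·9.81) = 0.5734 m

h_f ≈ 0.573 m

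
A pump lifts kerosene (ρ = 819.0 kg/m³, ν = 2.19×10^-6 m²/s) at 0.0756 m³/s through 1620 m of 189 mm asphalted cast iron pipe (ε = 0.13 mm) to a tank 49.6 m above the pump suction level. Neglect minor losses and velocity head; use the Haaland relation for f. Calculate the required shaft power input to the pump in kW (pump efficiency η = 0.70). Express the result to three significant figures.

V = 4Q/(πD²) = 2.695 m/s; Re = 2.33×10^5; ε/D = 6.88×10^-4; f = 0.01937
h_f = f(L/D)V²/2g = 61.45 m
Total head H = z + h_f = 49.6 + 61.45 = 111.0 m
P_hyd = ρgQH = 819.0·9.81·0.0756·111.0 = 67.45 kW
P_shaft = P_hyd/η = 67.45/0.70 = 96.36 kW

P_shaft ≈ 96.4 kW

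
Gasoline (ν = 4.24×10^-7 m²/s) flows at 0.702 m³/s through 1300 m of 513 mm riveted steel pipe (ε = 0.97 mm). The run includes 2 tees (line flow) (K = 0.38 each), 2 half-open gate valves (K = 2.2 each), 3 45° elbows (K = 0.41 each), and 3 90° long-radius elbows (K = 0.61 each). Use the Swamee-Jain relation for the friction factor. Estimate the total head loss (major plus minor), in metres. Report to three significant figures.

H_L ≈ 39.3 m

V = 4Q/(πD²) = 3.396 m/s; V²/2g = 0.5879 m
Re = 4.11×10^6, ε/D = 0.00189 → f = 0.02315 (Swamee-Jain)
Major: h_f = f(L/D)·V²/2g = 0.02315·2534·0.5879 = 34.49 m
Minor: ΣK = 8.22; h_m = ΣK·V²/2g = 4.833 m
Total H_L = 34.49 + 4.833 = 39.32 m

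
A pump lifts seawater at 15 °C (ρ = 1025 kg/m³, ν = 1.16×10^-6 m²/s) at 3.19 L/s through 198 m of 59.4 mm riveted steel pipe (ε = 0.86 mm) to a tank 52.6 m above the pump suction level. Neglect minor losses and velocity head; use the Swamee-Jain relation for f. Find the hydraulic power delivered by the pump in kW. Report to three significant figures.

P_hyd ≈ 2.01 kW

V = 4Q/(πD²) = 1.151 m/s; Re = 5.89×10^4; ε/D = 0.0145; f = 0.04428
h_f = f(L/D)V²/2g = 9.968 m
Total head H = z + h_f = 52.6 + 9.968 = 62.57 m
P_hyd = ρgQH = 1025·9.81·0.00319·62.57 = 2.007 kW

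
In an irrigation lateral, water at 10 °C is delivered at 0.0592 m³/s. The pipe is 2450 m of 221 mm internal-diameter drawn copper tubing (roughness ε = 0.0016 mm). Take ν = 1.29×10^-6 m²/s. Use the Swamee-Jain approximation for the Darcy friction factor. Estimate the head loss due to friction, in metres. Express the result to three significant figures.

h_f ≈ 19.9 m

V = 4Q/(πD²) = 4·0.0592/(π·0.221²) = 1.543 m/s
Re = VD/ν = 1.543·0.221/1.29×10^-6 = 2.64×10^5 → turbulent
ε/D = 0.0016/221 = 7.24×10^-6
Swamee-Jain: f = 0.01480
h_f = f(L/D)V²/(2g) = 0.01480·(2450/0.221)·1.543²/(2·9.81) = 19.92 m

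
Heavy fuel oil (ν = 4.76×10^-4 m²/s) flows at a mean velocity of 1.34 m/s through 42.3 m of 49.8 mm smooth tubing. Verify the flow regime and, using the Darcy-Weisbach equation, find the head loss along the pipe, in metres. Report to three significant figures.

Re = VD/ν = 1.34·0.04980/4.76×10^-4 = 140 → laminar (Re < 2300)
f = 64/Re = 0.4565
h_f = f(L/D)V²/(2g) = 0.4565·(42.3/0.04980)·1.34²/(2·9.81) = 35.49 m

h_f ≈ 35.5 m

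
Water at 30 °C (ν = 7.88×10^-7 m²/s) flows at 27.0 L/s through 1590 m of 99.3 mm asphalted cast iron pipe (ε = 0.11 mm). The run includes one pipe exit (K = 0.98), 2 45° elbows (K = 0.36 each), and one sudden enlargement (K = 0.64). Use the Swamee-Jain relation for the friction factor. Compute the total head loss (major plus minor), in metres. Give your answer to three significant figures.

H_L ≈ 209 m

V = 4Q/(πD²) = 3.486 m/s; V²/2g = 0.6195 m
Re = 4.39×10^5, ε/D = 0.00111 → f = 0.02089 (Swamee-Jain)
Major: h_f = f(L/D)·V²/2g = 0.02089·16012·0.6195 = 207.2 m
Minor: ΣK = 2.34; h_m = ΣK·V²/2g = 1.450 m
Total H_L = 207.2 + 1.450 = 208.7 m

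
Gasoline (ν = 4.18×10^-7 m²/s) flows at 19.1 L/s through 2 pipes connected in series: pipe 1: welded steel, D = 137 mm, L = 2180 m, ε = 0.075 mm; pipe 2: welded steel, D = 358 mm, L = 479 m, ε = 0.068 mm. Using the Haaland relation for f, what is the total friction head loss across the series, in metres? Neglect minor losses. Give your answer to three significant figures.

Pipe 1: V = 1.296 m/s, Re = 4.25×10^5, ε/D = 5.47×10^-4, f = 0.01800, h_1 = f(L/D)V²/2g = 24.51 m
Pipe 2: V = 0.1897 m/s, Re = 1.63×10^5, ε/D = 1.90×10^-4, f = 0.01730, h_2 = f(L/D)V²/2g = 0.04248 m
Series → Q common, losses add: H = Σh = 24.55 m

H ≈ 24.6 m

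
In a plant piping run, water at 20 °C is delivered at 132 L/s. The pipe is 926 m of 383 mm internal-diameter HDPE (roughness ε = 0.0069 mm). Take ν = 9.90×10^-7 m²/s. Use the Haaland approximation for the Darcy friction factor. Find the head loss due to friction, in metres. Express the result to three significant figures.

h_f ≈ 2.19 m

V = 4Q/(πD²) = 4·0.132/(π·0.383²) = 1.146 m/s
Re = VD/ν = 1.146·0.383/9.90×10^-7 = 4.43×10^5 → turbulent
ε/D = 0.0069/383 = 1.80×10^-5
Haaland: f = 0.01354
h_f = f(L/D)V²/(2g) = 0.01354·(926/0.383)·1.146²/(2·9.81) = 2.191 m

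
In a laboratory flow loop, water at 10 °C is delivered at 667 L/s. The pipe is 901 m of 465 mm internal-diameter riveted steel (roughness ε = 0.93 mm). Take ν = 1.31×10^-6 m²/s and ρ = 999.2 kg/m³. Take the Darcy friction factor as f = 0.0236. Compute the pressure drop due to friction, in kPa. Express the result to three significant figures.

V = 4Q/(πD²) = 4·0.667/(π·0.465²) = 3.928 m/s
h_f = f(L/D)V²/(2g) = 0.02360·(901/0.465)·3.928²/(2·9.81) = 35.95 m
Δp = ρg·h_f = 999.2·9.81·35.95 = 352.4 kPa

Δp ≈ 352 kPa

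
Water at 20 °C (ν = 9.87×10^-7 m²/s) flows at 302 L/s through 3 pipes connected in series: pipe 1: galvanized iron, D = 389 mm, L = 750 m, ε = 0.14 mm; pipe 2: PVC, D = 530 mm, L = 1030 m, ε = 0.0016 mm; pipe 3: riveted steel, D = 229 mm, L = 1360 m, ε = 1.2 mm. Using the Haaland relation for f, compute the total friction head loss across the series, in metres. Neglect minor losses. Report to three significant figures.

H ≈ 516 m

Pipe 1: V = 2.541 m/s, Re = 1.00×10^6, ε/D = 3.60×10^-4, f = 0.01612, h_1 = f(L/D)V²/2g = 10.23 m
Pipe 2: V = 1.369 m/s, Re = 7.35×10^5, ε/D = 3.02×10^-6, f = 0.01225, h_2 = f(L/D)V²/2g = 2.274 m
Pipe 3: V = 7.332 m/s, Re = 1.70×10^6, ε/D = 0.00524, f = 0.03091, h_3 = f(L/D)V²/2g = 503.1 m
Series → Q common, losses add: H = Σh = 515.6 m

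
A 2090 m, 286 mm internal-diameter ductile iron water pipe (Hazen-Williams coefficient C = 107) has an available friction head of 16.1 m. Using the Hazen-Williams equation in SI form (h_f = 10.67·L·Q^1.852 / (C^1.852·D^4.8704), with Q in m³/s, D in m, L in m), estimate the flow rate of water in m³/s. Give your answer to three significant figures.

Rearranging: Q = [h_f·C^1.852·D^4.8704 / (10.67·L)]^(1/1.852)
Q = [16.1·107^1.852·0.286^4.8704 / (10.67·2090)]^0.540 = 0.08007 m³/s

Q ≈ 0.0801 m³/s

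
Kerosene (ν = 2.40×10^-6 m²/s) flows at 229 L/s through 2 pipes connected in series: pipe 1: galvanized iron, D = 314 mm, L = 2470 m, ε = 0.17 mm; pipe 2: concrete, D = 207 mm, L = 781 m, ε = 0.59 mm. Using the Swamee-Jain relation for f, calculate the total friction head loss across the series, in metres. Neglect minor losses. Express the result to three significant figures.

H ≈ 297 m

Pipe 1: V = 2.957 m/s, Re = 3.87×10^5, ε/D = 5.41×10^-4, f = 0.01827, h_1 = f(L/D)V²/2g = 64.07 m
Pipe 2: V = 6.805 m/s, Re = 5.87×10^5, ε/D = 0.00285, f = 0.02613, h_2 = f(L/D)V²/2g = 232.7 m
Series → Q common, losses add: H = Σh = 296.8 m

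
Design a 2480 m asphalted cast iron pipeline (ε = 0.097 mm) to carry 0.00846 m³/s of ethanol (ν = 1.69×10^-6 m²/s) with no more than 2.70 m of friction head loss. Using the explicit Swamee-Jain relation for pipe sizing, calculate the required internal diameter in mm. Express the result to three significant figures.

Swamee-Jain (Type III): D = 0.66·[ε^1.25·(LQ²/(gh_f))^4.75 + ν·Q^9.4·(L/(gh_f))^5.2]^0.04
LQ²/(gh_f) = 0.006701; L/(gh_f) = 93.63
Term 1 = ε^1.25·(…)^4.75 = 4.55×10^-16; Term 2 = ν·Q^9.4·(…)^5.2 = 9.92×10^-16
D = 0.66·(4.55×10^-16 + 9.92×10^-16)^0.04 = 0.1683 m = 168 mm
Check: V = 0.381 m/s, Re = 3.79×10^4, f = 0.02398, h_f = 2.61 m ≈ 2.70 m ✓

D ≈ 168 mm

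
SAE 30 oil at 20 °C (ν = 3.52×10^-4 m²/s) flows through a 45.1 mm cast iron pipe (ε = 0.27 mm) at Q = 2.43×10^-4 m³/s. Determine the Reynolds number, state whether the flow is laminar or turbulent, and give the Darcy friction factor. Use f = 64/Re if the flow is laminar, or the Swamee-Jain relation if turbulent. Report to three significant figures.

Re ≈ 19.5; laminar; f = 64/Re ≈ 3.28

V = 4Q/(πD²) = 0.1521 m/s
Re = VD/ν = 0.1521·0.0451/3.52×10^-4 = 19.5
Re < 2300 → laminar → f = 64/Re = 3.284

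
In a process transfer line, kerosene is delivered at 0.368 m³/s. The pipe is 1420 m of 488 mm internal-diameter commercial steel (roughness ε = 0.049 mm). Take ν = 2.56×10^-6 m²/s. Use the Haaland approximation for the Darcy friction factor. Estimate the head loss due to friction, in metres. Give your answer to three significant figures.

h_f ≈ 8.49 m

V = 4Q/(πD²) = 4·0.368/(π·0.488²) = 1.968 m/s
Re = VD/ν = 1.968·0.488/2.56×10^-6 = 3.75×10^5 → turbulent
ε/D = 0.049/488 = 1.00×10^-4
Haaland: f = 0.01478
h_f = f(L/D)V²/(2g) = 0.01478·(1420/0.488)·1.968²/(2·9.81) = 8.486 m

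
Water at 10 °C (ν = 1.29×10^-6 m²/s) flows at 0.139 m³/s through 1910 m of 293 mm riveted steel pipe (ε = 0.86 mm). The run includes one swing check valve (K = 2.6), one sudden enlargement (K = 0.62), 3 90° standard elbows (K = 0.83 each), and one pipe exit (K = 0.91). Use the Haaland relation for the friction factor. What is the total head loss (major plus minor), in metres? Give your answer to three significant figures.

H_L ≈ 38.6 m

V = 4Q/(πD²) = 2.062 m/s; V²/2g = 0.2166 m
Re = 4.68×10^5, ε/D = 0.00294 → f = 0.02632 (Haaland)
Major: h_f = f(L/D)·V²/2g = 0.02632·6519·0.2166 = 37.17 m
Minor: ΣK = 6.62; h_m = ΣK·V²/2g = 1.434 m
Total H_L = 37.17 + 1.434 = 38.60 m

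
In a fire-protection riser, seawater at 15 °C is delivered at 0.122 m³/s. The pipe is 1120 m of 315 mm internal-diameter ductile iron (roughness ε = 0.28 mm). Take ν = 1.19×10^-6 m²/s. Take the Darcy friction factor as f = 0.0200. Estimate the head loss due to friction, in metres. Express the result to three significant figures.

V = 4Q/(πD²) = 4·0.122/(π·0.315²) = 1.565 m/s
h_f = f(L/D)V²/(2g) = 0.02000·(1120/0.315)·1.565²/(2·9.81) = 8.883 m

h_f ≈ 8.88 m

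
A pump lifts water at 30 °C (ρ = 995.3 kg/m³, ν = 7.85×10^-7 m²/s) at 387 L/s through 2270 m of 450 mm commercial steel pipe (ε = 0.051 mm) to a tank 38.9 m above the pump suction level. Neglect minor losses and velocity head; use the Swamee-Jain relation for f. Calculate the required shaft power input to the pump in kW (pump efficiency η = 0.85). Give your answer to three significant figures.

V = 4Q/(πD²) = 2.433 m/s; Re = 1.39×10^6; ε/D = 1.13×10^-4; f = 0.01338
h_f = f(L/D)V²/2g = 20.37 m
Total head H = z + h_f = 38.9 + 20.37 = 59.27 m
P_hyd = ρgQH = 995.3·9.81·0.387·59.27 = 223.9 kW
P_shaft = P_hyd/η = 223.9/0.85 = 263.5 kW

P_shaft ≈ 263 kW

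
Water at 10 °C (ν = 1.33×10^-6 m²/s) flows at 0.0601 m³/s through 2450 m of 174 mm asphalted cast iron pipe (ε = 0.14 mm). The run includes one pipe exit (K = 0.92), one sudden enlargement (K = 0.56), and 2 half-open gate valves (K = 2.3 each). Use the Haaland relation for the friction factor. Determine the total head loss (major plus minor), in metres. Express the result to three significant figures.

V = 4Q/(πD²) = 2.527 m/s; V²/2g = 0.3256 m
Re = 3.31×10^5, ε/D = 8.05×10^-4 → f = 0.01957 (Haaland)
Major: h_f = f(L/D)·V²/2g = 0.01957·14080·0.3256 = 89.72 m
Minor: ΣK = 6.08; h_m = ΣK·V²/2g = 1.980 m
Total H_L = 89.72 + 1.980 = 91.70 m

H_L ≈ 91.7 m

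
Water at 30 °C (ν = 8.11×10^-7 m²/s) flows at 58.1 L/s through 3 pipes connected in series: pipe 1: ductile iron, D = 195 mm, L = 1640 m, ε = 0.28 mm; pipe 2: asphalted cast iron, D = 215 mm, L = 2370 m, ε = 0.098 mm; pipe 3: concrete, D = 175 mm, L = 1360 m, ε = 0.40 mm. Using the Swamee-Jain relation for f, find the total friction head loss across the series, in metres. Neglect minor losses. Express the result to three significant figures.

Pipe 1: V = 1.945 m/s, Re = 4.68×10^5, ε/D = 0.00144, f = 0.02210, h_1 = f(L/D)V²/2g = 35.86 m
Pipe 2: V = 1.600 m/s, Re = 4.24×10^5, ε/D = 4.56×10^-4, f = 0.01766, h_2 = f(L/D)V²/2g = 25.41 m
Pipe 3: V = 2.416 m/s, Re = 5.21×10^5, ε/D = 0.00229, f = 0.02470, h_3 = f(L/D)V²/2g = 57.09 m
Series → Q common, losses add: H = Σh = 118.4 m

H ≈ 118 m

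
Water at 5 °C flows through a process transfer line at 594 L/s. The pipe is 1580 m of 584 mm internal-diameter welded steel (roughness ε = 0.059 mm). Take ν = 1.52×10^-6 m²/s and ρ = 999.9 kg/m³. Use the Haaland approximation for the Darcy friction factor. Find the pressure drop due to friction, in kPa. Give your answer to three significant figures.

V = 4Q/(πD²) = 4·0.594/(π·0.584²) = 2.218 m/s
Re = VD/ν = 2.218·0.584/1.52×10^-6 = 8.52×10^5 → turbulent
ε/D = 0.059/584 = 1.01×10^-4
Haaland: f = 0.01352
h_f = f(L/D)V²/(2g) = 0.01352·(1580/0.584)·2.218²/(2·9.81) = 9.170 m
Δp = ρg·h_f = 999.9·9.81·9.170 = 89.94 kPa

Δp ≈ 89.9 kPa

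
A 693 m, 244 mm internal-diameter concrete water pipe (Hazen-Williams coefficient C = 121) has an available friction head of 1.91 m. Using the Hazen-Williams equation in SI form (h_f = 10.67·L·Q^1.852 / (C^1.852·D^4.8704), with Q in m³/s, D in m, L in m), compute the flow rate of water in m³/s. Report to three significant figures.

Rearranging: Q = [h_f·C^1.852·D^4.8704 / (10.67·L)]^(1/1.852)
Q = [1.91·121^1.852·0.244^4.8704 / (10.67·693)]^0.540 = 0.03423 m³/s

Q ≈ 0.0342 m³/s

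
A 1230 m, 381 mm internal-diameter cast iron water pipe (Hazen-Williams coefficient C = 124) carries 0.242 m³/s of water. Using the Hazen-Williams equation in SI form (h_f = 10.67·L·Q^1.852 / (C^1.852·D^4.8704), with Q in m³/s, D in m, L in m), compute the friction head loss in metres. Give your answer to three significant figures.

h_f = 10.67·1230·0.242^1.852 / (124^1.852·0.381^4.8704) = 13.83 m

h_f ≈ 13.8 m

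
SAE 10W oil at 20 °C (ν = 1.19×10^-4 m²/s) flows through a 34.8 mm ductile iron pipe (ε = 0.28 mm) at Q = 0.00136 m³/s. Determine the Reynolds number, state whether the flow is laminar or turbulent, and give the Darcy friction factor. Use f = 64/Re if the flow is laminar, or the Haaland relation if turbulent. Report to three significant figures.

Re ≈ 418; laminar; f = 64/Re ≈ 0.153

V = 4Q/(πD²) = 1.430 m/s
Re = VD/ν = 1.430·0.0348/1.19×10^-4 = 418
Re < 2300 → laminar → f = 64/Re = 0.1531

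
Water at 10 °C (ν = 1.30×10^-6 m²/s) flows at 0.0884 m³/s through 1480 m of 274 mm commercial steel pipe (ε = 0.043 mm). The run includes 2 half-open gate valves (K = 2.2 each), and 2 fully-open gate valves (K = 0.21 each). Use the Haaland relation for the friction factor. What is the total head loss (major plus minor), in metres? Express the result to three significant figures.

V = 4Q/(πD²) = 1.499 m/s; V²/2g = 0.1146 m
Re = 3.16×10^5, ε/D = 1.57×10^-4 → f = 0.01562 (Haaland)
Major: h_f = f(L/D)·V²/2g = 0.01562·5401·0.1146 = 9.664 m
Minor: ΣK = 4.82; h_m = ΣK·V²/2g = 0.5522 m
Total H_L = 9.664 + 0.5522 = 10.22 m

H_L ≈ 10.2 m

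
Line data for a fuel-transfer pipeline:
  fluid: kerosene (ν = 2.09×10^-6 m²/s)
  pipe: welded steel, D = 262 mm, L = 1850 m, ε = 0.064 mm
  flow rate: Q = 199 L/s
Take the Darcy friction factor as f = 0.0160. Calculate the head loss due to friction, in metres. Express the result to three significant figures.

h_f ≈ 78.5 m

V = 4Q/(πD²) = 4·0.199/(π·0.262²) = 3.691 m/s
h_f = f(L/D)V²/(2g) = 0.01600·(1850/0.262)·3.691²/(2·9.81) = 78.45 m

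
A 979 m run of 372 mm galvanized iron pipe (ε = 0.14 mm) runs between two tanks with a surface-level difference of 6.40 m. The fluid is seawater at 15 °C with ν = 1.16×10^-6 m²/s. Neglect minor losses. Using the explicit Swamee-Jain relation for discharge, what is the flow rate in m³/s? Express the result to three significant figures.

Swamee-Jain (Type II): Q = -0.965·√(gD⁵h_f/L)·ln[ε/(3.7D) + √(3.17ν²L/(gD³h_f))]
√(gD⁵h_f/L) = √(9.81·0.372⁵·6.40/979) = 0.02137
ε/(3.7D) = 1.02×10^-4; √(3.17ν²L/(gD³h_f)) = 3.59×10^-5
Q = -0.965·0.02137·ln(1.377×10^-4) = 0.1834 m³/s
Check: V = 1.69 m/s, Re = 5.41×10^5, f = 0.01687, h_f = 6.44 m ≈ 6.40 m ✓

Q ≈ 0.183 m³/s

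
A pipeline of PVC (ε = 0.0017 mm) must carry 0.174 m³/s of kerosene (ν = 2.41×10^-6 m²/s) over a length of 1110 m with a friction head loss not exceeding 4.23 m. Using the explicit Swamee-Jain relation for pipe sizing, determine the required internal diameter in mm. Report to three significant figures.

Swamee-Jain (Type III): D = 0.66·[ε^1.25·(LQ²/(gh_f))^4.75 + ν·Q^9.4·(L/(gh_f))^5.2]^0.04
LQ²/(gh_f) = 0.8099; L/(gh_f) = 26.75
Term 1 = ε^1.25·(…)^4.75 = 2.25×10^-8; Term 2 = ν·Q^9.4·(…)^5.2 = 4.63×10^-6
D = 0.66·(2.25×10^-8 + 4.63×10^-6)^0.04 = 0.4039 m = 404 mm
Check: V = 1.36 m/s, Re = 2.28×10^5, f = 0.01519, h_f = 3.93 m ≈ 4.23 m ✓

D ≈ 404 mm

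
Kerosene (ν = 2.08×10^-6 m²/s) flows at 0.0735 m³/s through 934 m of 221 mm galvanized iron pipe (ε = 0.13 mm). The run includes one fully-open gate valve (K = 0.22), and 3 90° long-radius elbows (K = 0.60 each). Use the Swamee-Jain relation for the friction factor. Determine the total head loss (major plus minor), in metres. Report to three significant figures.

V = 4Q/(πD²) = 1.916 m/s; V²/2g = 0.1871 m
Re = 2.04×10^5, ε/D = 5.88×10^-4 → f = 0.01936 (Swamee-Jain)
Major: h_f = f(L/D)·V²/2g = 0.01936·4226·0.1871 = 15.31 m
Minor: ΣK = 2.02; h_m = ΣK·V²/2g = 0.3780 m
Total H_L = 15.31 + 0.3780 = 15.68 m

H_L ≈ 15.7 m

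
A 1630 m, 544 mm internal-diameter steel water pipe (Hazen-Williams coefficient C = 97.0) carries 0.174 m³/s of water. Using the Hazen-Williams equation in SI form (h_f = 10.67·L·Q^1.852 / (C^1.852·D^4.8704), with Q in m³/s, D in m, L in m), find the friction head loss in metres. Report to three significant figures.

h_f ≈ 2.77 m

h_f = 10.67·1630·0.174^1.852 / (97.0^1.852·0.544^4.8704) = 2.767 m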